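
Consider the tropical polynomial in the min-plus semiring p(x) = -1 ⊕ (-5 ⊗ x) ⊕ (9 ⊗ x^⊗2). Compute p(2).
p(2) = -3

A tropical monomial a ⊗ x^⊗i evaluates to a + i · x. Evaluating each term at x = 2:
  Term 0 contributes -1 + 0 · 2 = -1
  Term 1 contributes -5 + 1 · 2 = -3
  Term 2 contributes 9 + 2 · 2 = 13
p(2) = ⊕ of these = min[-1, -3, 13] = -3.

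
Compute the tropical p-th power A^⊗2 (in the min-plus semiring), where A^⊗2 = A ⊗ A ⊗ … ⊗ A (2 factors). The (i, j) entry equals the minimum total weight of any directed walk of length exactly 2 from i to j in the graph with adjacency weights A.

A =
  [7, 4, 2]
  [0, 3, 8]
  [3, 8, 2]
A^⊗2 =
  [4, 7, 4]
  [3, 4, 2]
  [5, 7, 4]

Each entry (A^⊗2)_ij equals the minimum over all length-2 walks i = v_0 → v_1 → … → v_2 = j of Σ_t A[v_t][v_{t+1}]. For example, for (i, j) = (0, 2) we minimise over 3 possible intermediate vertex sequences; the minimum is 4, attained along the walk 0 → 2 → 2.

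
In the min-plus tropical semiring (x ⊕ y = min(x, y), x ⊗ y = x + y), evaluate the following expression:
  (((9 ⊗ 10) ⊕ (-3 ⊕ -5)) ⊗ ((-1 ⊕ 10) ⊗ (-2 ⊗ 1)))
(((9 ⊗ 10) ⊕ (-3 ⊕ -5)) ⊗ ((-1 ⊕ 10) ⊗ (-2 ⊗ 1))) = -7

Expand innermost to outermost. Recall ⊕ takes the minimum of its arguments and ⊗ takes their sum. Working out the expression (((9 ⊗ 10) ⊕ (-3 ⊕ -5)) ⊗ ((-1 ⊕ 10) ⊗ (-2 ⊗ 1))) gives -7.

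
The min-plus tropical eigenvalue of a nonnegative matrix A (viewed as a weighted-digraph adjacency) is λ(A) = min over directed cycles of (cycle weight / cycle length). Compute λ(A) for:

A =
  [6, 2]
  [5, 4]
λ(A) = 7/2

Enumerate directed cycles and compute their means (weight / length). Sample:
  cycle 0 → 0: weight = 6, length = 1, mean = 6/1 ≈ 6.000
  cycle 1 → 1: weight = 4, length = 1, mean = 4/1 ≈ 4.000
  cycle 0 → 1 → 0: weight = 7, length = 2, mean = 7/2 ≈ 3.500
  cycle 1 → 0 → 1: weight = 7, length = 2, mean = 7/2 ≈ 3.500
Minimum mean = 3.500, attained e.g. along the cycle 0 → 1 → 0 with weight 7 and length 2. So λ(A) = 7/2 = 7/2.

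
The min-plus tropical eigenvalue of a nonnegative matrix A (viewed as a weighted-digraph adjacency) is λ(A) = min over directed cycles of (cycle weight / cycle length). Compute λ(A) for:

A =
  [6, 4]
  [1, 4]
λ(A) = 5/2

Enumerate directed cycles and compute their means (weight / length). Sample:
  cycle 0 → 0: weight = 6, length = 1, mean = 6/1 ≈ 6.000
  cycle 1 → 1: weight = 4, length = 1, mean = 4/1 ≈ 4.000
  cycle 0 → 1 → 0: weight = 5, length = 2, mean = 5/2 ≈ 2.500
  cycle 1 → 0 → 1: weight = 5, length = 2, mean = 5/2 ≈ 2.500
Minimum mean = 2.500, attained e.g. along the cycle 0 → 1 → 0 with weight 5 and length 2. So λ(A) = 5/2 = 5/2.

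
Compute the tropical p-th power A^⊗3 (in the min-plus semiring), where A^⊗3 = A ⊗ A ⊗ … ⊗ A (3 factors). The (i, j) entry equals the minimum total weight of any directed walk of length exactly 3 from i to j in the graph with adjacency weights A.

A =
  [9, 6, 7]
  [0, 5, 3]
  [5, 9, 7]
A^⊗3 =
  [11, 12, 13]
  [6, 11, 9]
  [11, 15, 14]

Each entry (A^⊗3)_ij equals the minimum over all length-3 walks i = v_0 → v_1 → … → v_3 = j of Σ_t A[v_t][v_{t+1}]. For example, for (i, j) = (0, 2) we minimise over 9 possible intermediate vertex sequences; the minimum is 13, attained along the walk 0 → 1 → 0 → 2.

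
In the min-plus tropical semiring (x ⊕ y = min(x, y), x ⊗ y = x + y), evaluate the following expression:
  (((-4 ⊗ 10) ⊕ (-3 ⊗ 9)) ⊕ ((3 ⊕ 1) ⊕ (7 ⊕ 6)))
(((-4 ⊗ 10) ⊕ (-3 ⊗ 9)) ⊕ ((3 ⊕ 1) ⊕ (7 ⊕ 6))) = 1

Expand innermost to outermost. Recall ⊕ takes the minimum of its arguments and ⊗ takes their sum. Working out the expression (((-4 ⊗ 10) ⊕ (-3 ⊗ 9)) ⊕ ((3 ⊕ 1) ⊕ (7 ⊕ 6))) gives 1.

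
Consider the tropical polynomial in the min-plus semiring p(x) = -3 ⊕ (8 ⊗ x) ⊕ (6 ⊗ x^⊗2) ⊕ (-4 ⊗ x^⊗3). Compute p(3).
p(3) = -3

A tropical monomial a ⊗ x^⊗i evaluates to a + i · x. Evaluating each term at x = 3:
  Term 0 contributes -3 + 0 · 3 = -3
  Term 1 contributes 8 + 1 · 3 = 11
  Term 2 contributes 6 + 2 · 3 = 12
  Term 3 contributes -4 + 3 · 3 = 5
p(3) = ⊕ of these = min[-3, 11, 12, 5] = -3.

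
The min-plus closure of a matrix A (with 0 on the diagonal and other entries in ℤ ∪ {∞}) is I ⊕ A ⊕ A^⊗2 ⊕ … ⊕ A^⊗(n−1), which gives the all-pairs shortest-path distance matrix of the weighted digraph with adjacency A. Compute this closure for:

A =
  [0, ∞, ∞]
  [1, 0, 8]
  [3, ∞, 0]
Closure =
  [0, ∞, ∞]
  [1, 0, 8]
  [3, ∞, 0]

This is the Floyd-Warshall all-pairs shortest-path computation. For each intermediate vertex k = 0, 1, …, 2, update dist[i][j] ← min(dist[i][j], dist[i][k] + dist[k][j]). The final matrix gives, for each (i, j), the minimum total weight of any directed path from i to j (possibly empty when i = j).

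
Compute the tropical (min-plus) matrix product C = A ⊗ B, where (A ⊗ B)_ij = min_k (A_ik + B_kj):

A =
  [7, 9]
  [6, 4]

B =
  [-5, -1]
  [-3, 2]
A ⊗ B =
  [2, 6]
  [1, 5]

Apply the min-plus product entry-by-entry:
  C[0][0] = min over k of (A[0][0] + B[0][0] = 7 + -5 = 2, A[0][1] + B[1][0] = 9 + -3 = 6) = 2 (attained at k = 0)
  C[0][1] = min over k of (A[0][0] + B[0][1] = 7 + -1 = 6, A[0][1] + B[1][1] = 9 + 2 = 11) = 6 (attained at k = 0)
  C[1][0] = min over k of (A[1][0] + B[0][0] = 6 + -5 = 1, A[1][1] + B[1][0] = 4 + -3 = 1) = 1 (attained at k = 0)
  C[1][1] = min over k of (A[1][0] + B[0][1] = 6 + -1 = 5, A[1][1] + B[1][1] = 4 + 2 = 6) = 5 (attained at k = 0)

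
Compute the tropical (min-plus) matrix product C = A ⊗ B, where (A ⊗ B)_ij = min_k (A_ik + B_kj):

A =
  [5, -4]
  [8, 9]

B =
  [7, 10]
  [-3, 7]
A ⊗ B =
  [-7, 3]
  [6, 16]

Apply the min-plus product entry-by-entry:
  C[0][0] = min over k of (A[0][0] + B[0][0] = 5 + 7 = 12, A[0][1] + B[1][0] = -4 + -3 = -7) = -7 (attained at k = 1)
  C[0][1] = min over k of (A[0][0] + B[0][1] = 5 + 10 = 15, A[0][1] + B[1][1] = -4 + 7 = 3) = 3 (attained at k = 1)
  C[1][0] = min over k of (A[1][0] + B[0][0] = 8 + 7 = 15, A[1][1] + B[1][0] = 9 + -3 = 6) = 6 (attained at k = 1)
  C[1][1] = min over k of (A[1][0] + B[0][1] = 8 + 10 = 18, A[1][1] + B[1][1] = 9 + 7 = 16) = 16 (attained at k = 1)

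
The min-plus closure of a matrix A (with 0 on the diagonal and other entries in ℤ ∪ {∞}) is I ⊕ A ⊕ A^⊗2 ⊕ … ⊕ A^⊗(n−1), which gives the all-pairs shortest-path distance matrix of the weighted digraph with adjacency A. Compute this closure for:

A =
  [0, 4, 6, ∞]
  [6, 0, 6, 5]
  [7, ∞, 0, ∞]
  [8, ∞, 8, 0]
Closure =
  [0, 4, 6, 9]
  [6, 0, 6, 5]
  [7, 11, 0, 16]
  [8, 12, 8, 0]

This is the Floyd-Warshall all-pairs shortest-path computation. For each intermediate vertex k = 0, 1, …, 3, update dist[i][j] ← min(dist[i][j], dist[i][k] + dist[k][j]). The final matrix gives, for each (i, j), the minimum total weight of any directed path from i to j (possibly empty when i = j).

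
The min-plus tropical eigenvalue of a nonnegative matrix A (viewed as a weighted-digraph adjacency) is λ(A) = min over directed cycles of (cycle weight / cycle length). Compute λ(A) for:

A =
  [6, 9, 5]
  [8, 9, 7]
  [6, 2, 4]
λ(A) = 4

Enumerate directed cycles and compute their means (weight / length). Sample:
  cycle 0 → 0: weight = 6, length = 1, mean = 6/1 ≈ 6.000
  cycle 1 → 1: weight = 9, length = 1, mean = 9/1 ≈ 9.000
  cycle 2 → 2: weight = 4, length = 1, mean = 4/1 ≈ 4.000
  cycle 0 → 1 → 0: weight = 17, length = 2, mean = 17/2 ≈ 8.500
  cycle 0 → 2 → 0: weight = 11, length = 2, mean = 11/2 ≈ 5.500
  cycle 1 → 0 → 1: weight = 17, length = 2, mean = 17/2 ≈ 8.500
Minimum mean = 4.000, attained e.g. along the cycle 2 → 2 with weight 4 and length 1. So λ(A) = 4/1 = 4.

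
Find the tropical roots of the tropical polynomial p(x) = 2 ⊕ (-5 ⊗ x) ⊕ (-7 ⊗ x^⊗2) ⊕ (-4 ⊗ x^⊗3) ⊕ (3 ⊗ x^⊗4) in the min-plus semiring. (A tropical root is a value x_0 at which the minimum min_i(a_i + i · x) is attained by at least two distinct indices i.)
Roots: {-7, -3, 2, 7}

Each tropical root is a break point of the lower envelope of the lines y = a_i + i · x (there are 5 lines, with slopes 0, 1, ..., 4). Only the lines that attain the minimum somewhere contribute to roots; other lines are dominated. Here the surviving (envelope) indices are i = 4, i = 3, i = 2, i = 1, i = 0.
Intersections between consecutive envelope lines give the roots: for adjacent envelope indices i < j the intersection is x = (a_i − a_j) / (j − i). Reading off the sorted break points: {-7, -3, 2, 7}.
Verification: at each break x_0, at least two indices attain the minimum of min_i(a_i + i · x_0).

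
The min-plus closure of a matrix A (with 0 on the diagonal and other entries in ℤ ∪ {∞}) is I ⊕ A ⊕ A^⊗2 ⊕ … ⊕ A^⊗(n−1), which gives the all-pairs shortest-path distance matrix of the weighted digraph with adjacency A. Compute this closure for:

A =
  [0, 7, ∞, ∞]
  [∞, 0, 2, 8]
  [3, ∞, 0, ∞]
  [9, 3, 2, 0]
Closure =
  [0, 7, 9, 15]
  [5, 0, 2, 8]
  [3, 10, 0, 18]
  [5, 3, 2, 0]

This is the Floyd-Warshall all-pairs shortest-path computation. For each intermediate vertex k = 0, 1, …, 3, update dist[i][j] ← min(dist[i][j], dist[i][k] + dist[k][j]). The final matrix gives, for each (i, j), the minimum total weight of any directed path from i to j (possibly empty when i = j).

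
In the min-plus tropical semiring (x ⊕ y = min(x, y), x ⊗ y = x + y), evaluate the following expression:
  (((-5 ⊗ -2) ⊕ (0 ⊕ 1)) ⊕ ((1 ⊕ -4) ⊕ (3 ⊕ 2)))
(((-5 ⊗ -2) ⊕ (0 ⊕ 1)) ⊕ ((1 ⊕ -4) ⊕ (3 ⊕ 2))) = -7

Expand innermost to outermost. Recall ⊕ takes the minimum of its arguments and ⊗ takes their sum. Working out the expression (((-5 ⊗ -2) ⊕ (0 ⊕ 1)) ⊕ ((1 ⊕ -4) ⊕ (3 ⊕ 2))) gives -7.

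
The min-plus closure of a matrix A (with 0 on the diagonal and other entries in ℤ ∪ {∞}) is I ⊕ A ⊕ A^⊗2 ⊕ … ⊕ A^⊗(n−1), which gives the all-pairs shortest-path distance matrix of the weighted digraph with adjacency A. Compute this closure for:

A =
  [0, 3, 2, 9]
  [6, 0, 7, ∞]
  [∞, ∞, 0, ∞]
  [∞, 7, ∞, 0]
Closure =
  [0, 3, 2, 9]
  [6, 0, 7, 15]
  [∞, ∞, 0, ∞]
  [13, 7, 14, 0]

This is the Floyd-Warshall all-pairs shortest-path computation. For each intermediate vertex k = 0, 1, …, 3, update dist[i][j] ← min(dist[i][j], dist[i][k] + dist[k][j]). The final matrix gives, for each (i, j), the minimum total weight of any directed path from i to j (possibly empty when i = j).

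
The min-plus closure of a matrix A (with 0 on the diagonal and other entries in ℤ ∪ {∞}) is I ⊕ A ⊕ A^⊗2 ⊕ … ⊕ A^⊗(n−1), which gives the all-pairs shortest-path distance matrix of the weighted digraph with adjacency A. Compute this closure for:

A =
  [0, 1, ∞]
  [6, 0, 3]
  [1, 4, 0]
Closure =
  [0, 1, 4]
  [4, 0, 3]
  [1, 2, 0]

This is the Floyd-Warshall all-pairs shortest-path computation. For each intermediate vertex k = 0, 1, …, 2, update dist[i][j] ← min(dist[i][j], dist[i][k] + dist[k][j]). The final matrix gives, for each (i, j), the minimum total weight of any directed path from i to j (possibly empty when i = j).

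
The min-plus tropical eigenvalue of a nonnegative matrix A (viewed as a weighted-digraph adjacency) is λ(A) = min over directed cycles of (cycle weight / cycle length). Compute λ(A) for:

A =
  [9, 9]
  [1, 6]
λ(A) = 5

Enumerate directed cycles and compute their means (weight / length). Sample:
  cycle 0 → 0: weight = 9, length = 1, mean = 9/1 ≈ 9.000
  cycle 1 → 1: weight = 6, length = 1, mean = 6/1 ≈ 6.000
  cycle 0 → 1 → 0: weight = 10, length = 2, mean = 10/2 ≈ 5.000
  cycle 1 → 0 → 1: weight = 10, length = 2, mean = 10/2 ≈ 5.000
Minimum mean = 5.000, attained e.g. along the cycle 0 → 1 → 0 with weight 10 and length 2. So λ(A) = 10/2 = 5.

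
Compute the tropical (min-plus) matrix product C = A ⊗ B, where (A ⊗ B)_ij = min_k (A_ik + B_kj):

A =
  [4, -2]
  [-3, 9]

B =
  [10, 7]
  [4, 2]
A ⊗ B =
  [2, 0]
  [7, 4]

Apply the min-plus product entry-by-entry:
  C[0][0] = min over k of (A[0][0] + B[0][0] = 4 + 10 = 14, A[0][1] + B[1][0] = -2 + 4 = 2) = 2 (attained at k = 1)
  C[0][1] = min over k of (A[0][0] + B[0][1] = 4 + 7 = 11, A[0][1] + B[1][1] = -2 + 2 = 0) = 0 (attained at k = 1)
  C[1][0] = min over k of (A[1][0] + B[0][0] = -3 + 10 = 7, A[1][1] + B[1][0] = 9 + 4 = 13) = 7 (attained at k = 0)
  C[1][1] = min over k of (A[1][0] + B[0][1] = -3 + 7 = 4, A[1][1] + B[1][1] = 9 + 2 = 11) = 4 (attained at k = 0)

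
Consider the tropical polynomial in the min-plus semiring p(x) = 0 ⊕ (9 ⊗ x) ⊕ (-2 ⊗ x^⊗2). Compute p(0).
p(0) = -2

A tropical monomial a ⊗ x^⊗i evaluates to a + i · x. Evaluating each term at x = 0:
  Term 0 contributes 0 + 0 · 0 = 0
  Term 1 contributes 9 + 1 · 0 = 9
  Term 2 contributes -2 + 2 · 0 = -2
p(0) = ⊕ of these = min[0, 9, -2] = -2.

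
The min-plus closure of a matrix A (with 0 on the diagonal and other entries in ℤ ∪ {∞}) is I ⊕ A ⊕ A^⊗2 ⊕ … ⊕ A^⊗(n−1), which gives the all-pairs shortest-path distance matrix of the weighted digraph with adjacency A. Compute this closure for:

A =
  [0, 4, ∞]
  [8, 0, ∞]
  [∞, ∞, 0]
Closure =
  [0, 4, ∞]
  [8, 0, ∞]
  [∞, ∞, 0]

This is the Floyd-Warshall all-pairs shortest-path computation. For each intermediate vertex k = 0, 1, …, 2, update dist[i][j] ← min(dist[i][j], dist[i][k] + dist[k][j]). The final matrix gives, for each (i, j), the minimum total weight of any directed path from i to j (possibly empty when i = j).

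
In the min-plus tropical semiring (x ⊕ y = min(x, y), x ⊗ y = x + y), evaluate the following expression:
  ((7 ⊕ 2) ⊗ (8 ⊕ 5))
((7 ⊕ 2) ⊗ (8 ⊕ 5)) = 7

Expand innermost to outermost. Recall ⊕ takes the minimum of its arguments and ⊗ takes their sum. Working out the expression ((7 ⊕ 2) ⊗ (8 ⊕ 5)) gives 7.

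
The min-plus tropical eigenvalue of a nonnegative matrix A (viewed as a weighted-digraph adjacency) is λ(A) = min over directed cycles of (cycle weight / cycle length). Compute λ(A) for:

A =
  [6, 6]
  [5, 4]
λ(A) = 4

Enumerate directed cycles and compute their means (weight / length). Sample:
  cycle 0 → 0: weight = 6, length = 1, mean = 6/1 ≈ 6.000
  cycle 1 → 1: weight = 4, length = 1, mean = 4/1 ≈ 4.000
  cycle 0 → 1 → 0: weight = 11, length = 2, mean = 11/2 ≈ 5.500
  cycle 1 → 0 → 1: weight = 11, length = 2, mean = 11/2 ≈ 5.500
Minimum mean = 4.000, attained e.g. along the cycle 1 → 1 with weight 4 and length 1. So λ(A) = 4/1 = 4.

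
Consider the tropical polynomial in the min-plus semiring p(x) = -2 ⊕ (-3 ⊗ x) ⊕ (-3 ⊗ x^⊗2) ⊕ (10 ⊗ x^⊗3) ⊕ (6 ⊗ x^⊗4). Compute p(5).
p(5) = -2

A tropical monomial a ⊗ x^⊗i evaluates to a + i · x. Evaluating each term at x = 5:
  Term 0 contributes -2 + 0 · 5 = -2
  Term 1 contributes -3 + 1 · 5 = 2
  Term 2 contributes -3 + 2 · 5 = 7
  Term 3 contributes 10 + 3 · 5 = 25
  Term 4 contributes 6 + 4 · 5 = 26
p(5) = ⊕ of these = min[-2, 2, 7, 25, 26] = -2.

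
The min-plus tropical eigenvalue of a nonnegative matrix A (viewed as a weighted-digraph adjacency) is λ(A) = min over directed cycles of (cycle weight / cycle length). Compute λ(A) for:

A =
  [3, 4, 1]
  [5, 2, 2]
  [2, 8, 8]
λ(A) = 3/2

Enumerate directed cycles and compute their means (weight / length). Sample:
  cycle 0 → 0: weight = 3, length = 1, mean = 3/1 ≈ 3.000
  cycle 1 → 1: weight = 2, length = 1, mean = 2/1 ≈ 2.000
  cycle 2 → 2: weight = 8, length = 1, mean = 8/1 ≈ 8.000
  cycle 0 → 1 → 0: weight = 9, length = 2, mean = 9/2 ≈ 4.500
  cycle 0 → 2 → 0: weight = 3, length = 2, mean = 3/2 ≈ 1.500
  cycle 1 → 0 → 1: weight = 9, length = 2, mean = 9/2 ≈ 4.500
Minimum mean = 1.500, attained e.g. along the cycle 0 → 2 → 0 with weight 3 and length 2. So λ(A) = 3/2 = 3/2.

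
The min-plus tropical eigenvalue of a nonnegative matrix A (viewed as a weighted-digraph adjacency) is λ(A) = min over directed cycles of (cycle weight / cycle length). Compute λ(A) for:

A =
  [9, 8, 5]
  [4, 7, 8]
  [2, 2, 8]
λ(A) = 7/2

Enumerate directed cycles and compute their means (weight / length). Sample:
  cycle 0 → 0: weight = 9, length = 1, mean = 9/1 ≈ 9.000
  cycle 1 → 1: weight = 7, length = 1, mean = 7/1 ≈ 7.000
  cycle 2 → 2: weight = 8, length = 1, mean = 8/1 ≈ 8.000
  cycle 0 → 1 → 0: weight = 12, length = 2, mean = 12/2 ≈ 6.000
  cycle 0 → 2 → 0: weight = 7, length = 2, mean = 7/2 ≈ 3.500
  cycle 1 → 0 → 1: weight = 12, length = 2, mean = 12/2 ≈ 6.000
Minimum mean = 3.500, attained e.g. along the cycle 0 → 2 → 0 with weight 7 and length 2. So λ(A) = 7/2 = 7/2.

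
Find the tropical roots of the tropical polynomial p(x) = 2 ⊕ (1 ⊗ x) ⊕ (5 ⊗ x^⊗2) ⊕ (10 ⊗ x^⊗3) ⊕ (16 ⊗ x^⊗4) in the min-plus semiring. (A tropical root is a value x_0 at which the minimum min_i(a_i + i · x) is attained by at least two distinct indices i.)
Roots: {-6, -5, -4, 1}

Each tropical root is a break point of the lower envelope of the lines y = a_i + i · x (there are 5 lines, with slopes 0, 1, ..., 4). Only the lines that attain the minimum somewhere contribute to roots; other lines are dominated. Here the surviving (envelope) indices are i = 4, i = 3, i = 2, i = 1, i = 0.
Intersections between consecutive envelope lines give the roots: for adjacent envelope indices i < j the intersection is x = (a_i − a_j) / (j − i). Reading off the sorted break points: {-6, -5, -4, 1}.
Verification: at each break x_0, at least two indices attain the minimum of min_i(a_i + i · x_0).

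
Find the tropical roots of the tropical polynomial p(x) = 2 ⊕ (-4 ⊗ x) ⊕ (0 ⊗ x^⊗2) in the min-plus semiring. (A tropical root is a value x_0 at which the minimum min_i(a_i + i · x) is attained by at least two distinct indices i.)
Roots: {-4, 6}

Each tropical root is a break point of the lower envelope of the lines y = a_i + i · x (there are 3 lines, with slopes 0, 1, ..., 2). Only the lines that attain the minimum somewhere contribute to roots; other lines are dominated. Here the surviving (envelope) indices are i = 2, i = 1, i = 0.
Intersections between consecutive envelope lines give the roots: for adjacent envelope indices i < j the intersection is x = (a_i − a_j) / (j − i). Reading off the sorted break points: {-4, 6}.
Verification: at each break x_0, at least two indices attain the minimum of min_i(a_i + i · x_0).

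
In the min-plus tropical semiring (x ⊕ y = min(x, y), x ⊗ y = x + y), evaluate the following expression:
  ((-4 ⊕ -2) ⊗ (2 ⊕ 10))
((-4 ⊕ -2) ⊗ (2 ⊕ 10)) = -2

Expand innermost to outermost. Recall ⊕ takes the minimum of its arguments and ⊗ takes their sum. Working out the expression ((-4 ⊕ -2) ⊗ (2 ⊕ 10)) gives -2.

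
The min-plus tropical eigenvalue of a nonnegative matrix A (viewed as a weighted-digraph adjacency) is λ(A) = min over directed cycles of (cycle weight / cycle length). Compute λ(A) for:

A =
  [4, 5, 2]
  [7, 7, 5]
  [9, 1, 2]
λ(A) = 2

Enumerate directed cycles and compute their means (weight / length). Sample:
  cycle 0 → 0: weight = 4, length = 1, mean = 4/1 ≈ 4.000
  cycle 1 → 1: weight = 7, length = 1, mean = 7/1 ≈ 7.000
  cycle 2 → 2: weight = 2, length = 1, mean = 2/1 ≈ 2.000
  cycle 0 → 1 → 0: weight = 12, length = 2, mean = 12/2 ≈ 6.000
  cycle 0 → 2 → 0: weight = 11, length = 2, mean = 11/2 ≈ 5.500
  cycle 1 → 0 → 1: weight = 12, length = 2, mean = 12/2 ≈ 6.000
Minimum mean = 2.000, attained e.g. along the cycle 2 → 2 with weight 2 and length 1. So λ(A) = 2/1 = 2.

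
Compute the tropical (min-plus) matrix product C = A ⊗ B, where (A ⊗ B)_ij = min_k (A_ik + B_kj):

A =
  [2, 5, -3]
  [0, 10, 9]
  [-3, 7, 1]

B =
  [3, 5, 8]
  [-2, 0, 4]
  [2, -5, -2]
A ⊗ B =
  [-1, -8, -5]
  [3, 4, 7]
  [0, -4, -1]

Apply the min-plus product entry-by-entry:
  C[0][0] = min over k of (A[0][0] + B[0][0] = 2 + 3 = 5, A[0][1] + B[1][0] = 5 + -2 = 3, A[0][2] + B[2][0] = -3 + 2 = -1) = -1 (attained at k = 2)
  C[0][1] = min over k of (A[0][0] + B[0][1] = 2 + 5 = 7, A[0][1] + B[1][1] = 5 + 0 = 5, A[0][2] + B[2][1] = -3 + -5 = -8) = -8 (attained at k = 2)
  C[0][2] = min over k of (A[0][0] + B[0][2] = 2 + 8 = 10, A[0][1] + B[1][2] = 5 + 4 = 9, A[0][2] + B[2][2] = -3 + -2 = -5) = -5 (attained at k = 2)
  C[1][0] = min over k of (A[1][0] + B[0][0] = 0 + 3 = 3, A[1][1] + B[1][0] = 10 + -2 = 8, A[1][2] + B[2][0] = 9 + 2 = 11) = 3 (attained at k = 0)
  C[1][1] = min over k of (A[1][0] + B[0][1] = 0 + 5 = 5, A[1][1] + B[1][1] = 10 + 0 = 10, A[1][2] + B[2][1] = 9 + -5 = 4) = 4 (attained at k = 2)
  C[1][2] = min over k of (A[1][0] + B[0][2] = 0 + 8 = 8, A[1][1] + B[1][2] = 10 + 4 = 14, A[1][2] + B[2][2] = 9 + -2 = 7) = 7 (attained at k = 2)
  C[2][0] = min over k of (A[2][0] + B[0][0] = -3 + 3 = 0, A[2][1] + B[1][0] = 7 + -2 = 5, A[2][2] + B[2][0] = 1 + 2 = 3) = 0 (attained at k = 0)
  C[2][1] = min over k of (A[2][0] + B[0][1] = -3 + 5 = 2, A[2][1] + B[1][1] = 7 + 0 = 7, A[2][2] + B[2][1] = 1 + -5 = -4) = -4 (attained at k = 2)
  C[2][2] = min over k of (A[2][0] + B[0][2] = -3 + 8 = 5, A[2][1] + B[1][2] = 7 + 4 = 11, A[2][2] + B[2][2] = 1 + -2 = -1) = -1 (attained at k = 2)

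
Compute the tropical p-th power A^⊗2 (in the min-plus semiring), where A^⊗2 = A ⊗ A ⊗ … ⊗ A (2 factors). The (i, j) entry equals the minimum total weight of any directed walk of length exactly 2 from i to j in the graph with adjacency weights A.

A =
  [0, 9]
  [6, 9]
A^⊗2 =
  [0, 9]
  [6, 15]

Each entry (A^⊗2)_ij equals the minimum over all length-2 walks i = v_0 → v_1 → … → v_2 = j of Σ_t A[v_t][v_{t+1}]. For example, for (i, j) = (0, 1) we minimise over 2 possible intermediate vertex sequences; the minimum is 9, attained along the walk 0 → 0 → 1.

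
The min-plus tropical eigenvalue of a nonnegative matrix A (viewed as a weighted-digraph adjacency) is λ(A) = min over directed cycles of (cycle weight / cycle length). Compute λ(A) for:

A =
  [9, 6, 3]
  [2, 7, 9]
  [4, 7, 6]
λ(A) = 7/2

Enumerate directed cycles and compute their means (weight / length). Sample:
  cycle 0 → 0: weight = 9, length = 1, mean = 9/1 ≈ 9.000
  cycle 1 → 1: weight = 7, length = 1, mean = 7/1 ≈ 7.000
  cycle 2 → 2: weight = 6, length = 1, mean = 6/1 ≈ 6.000
  cycle 0 → 1 → 0: weight = 8, length = 2, mean = 8/2 ≈ 4.000
  cycle 0 → 2 → 0: weight = 7, length = 2, mean = 7/2 ≈ 3.500
  cycle 1 → 0 → 1: weight = 8, length = 2, mean = 8/2 ≈ 4.000
Minimum mean = 3.500, attained e.g. along the cycle 0 → 2 → 0 with weight 7 and length 2. So λ(A) = 7/2 = 7/2.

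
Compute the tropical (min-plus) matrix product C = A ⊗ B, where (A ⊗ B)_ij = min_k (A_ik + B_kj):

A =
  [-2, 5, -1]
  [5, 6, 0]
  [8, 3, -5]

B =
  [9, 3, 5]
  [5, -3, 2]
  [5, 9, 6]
A ⊗ B =
  [4, 1, 3]
  [5, 3, 6]
  [0, 0, 1]

Apply the min-plus product entry-by-entry:
  C[0][0] = min over k of (A[0][0] + B[0][0] = -2 + 9 = 7, A[0][1] + B[1][0] = 5 + 5 = 10, A[0][2] + B[2][0] = -1 + 5 = 4) = 4 (attained at k = 2)
  C[0][1] = min over k of (A[0][0] + B[0][1] = -2 + 3 = 1, A[0][1] + B[1][1] = 5 + -3 = 2, A[0][2] + B[2][1] = -1 + 9 = 8) = 1 (attained at k = 0)
  C[0][2] = min over k of (A[0][0] + B[0][2] = -2 + 5 = 3, A[0][1] + B[1][2] = 5 + 2 = 7, A[0][2] + B[2][2] = -1 + 6 = 5) = 3 (attained at k = 0)
  C[1][0] = min over k of (A[1][0] + B[0][0] = 5 + 9 = 14, A[1][1] + B[1][0] = 6 + 5 = 11, A[1][2] + B[2][0] = 0 + 5 = 5) = 5 (attained at k = 2)
  C[1][1] = min over k of (A[1][0] + B[0][1] = 5 + 3 = 8, A[1][1] + B[1][1] = 6 + -3 = 3, A[1][2] + B[2][1] = 0 + 9 = 9) = 3 (attained at k = 1)
  C[1][2] = min over k of (A[1][0] + B[0][2] = 5 + 5 = 10, A[1][1] + B[1][2] = 6 + 2 = 8, A[1][2] + B[2][2] = 0 + 6 = 6) = 6 (attained at k = 2)
  C[2][0] = min over k of (A[2][0] + B[0][0] = 8 + 9 = 17, A[2][1] + B[1][0] = 3 + 5 = 8, A[2][2] + B[2][0] = -5 + 5 = 0) = 0 (attained at k = 2)
  C[2][1] = min over k of (A[2][0] + B[0][1] = 8 + 3 = 11, A[2][1] + B[1][1] = 3 + -3 = 0, A[2][2] + B[2][1] = -5 + 9 = 4) = 0 (attained at k = 1)
  C[2][2] = min over k of (A[2][0] + B[0][2] = 8 + 5 = 13, A[2][1] + B[1][2] = 3 + 2 = 5, A[2][2] + B[2][2] = -5 + 6 = 1) = 1 (attained at k = 2)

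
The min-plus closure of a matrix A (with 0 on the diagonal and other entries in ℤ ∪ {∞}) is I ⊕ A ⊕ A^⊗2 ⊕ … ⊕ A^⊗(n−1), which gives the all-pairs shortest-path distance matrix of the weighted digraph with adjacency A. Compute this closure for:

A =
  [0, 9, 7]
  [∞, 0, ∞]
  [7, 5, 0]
Closure =
  [0, 9, 7]
  [∞, 0, ∞]
  [7, 5, 0]

This is the Floyd-Warshall all-pairs shortest-path computation. For each intermediate vertex k = 0, 1, …, 2, update dist[i][j] ← min(dist[i][j], dist[i][k] + dist[k][j]). The final matrix gives, for each (i, j), the minimum total weight of any directed path from i to j (possibly empty when i = j).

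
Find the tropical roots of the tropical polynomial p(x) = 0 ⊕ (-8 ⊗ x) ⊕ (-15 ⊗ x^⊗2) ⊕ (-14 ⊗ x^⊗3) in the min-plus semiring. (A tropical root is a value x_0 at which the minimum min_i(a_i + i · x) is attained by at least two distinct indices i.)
Roots: {-1, 7, 8}

Each tropical root is a break point of the lower envelope of the lines y = a_i + i · x (there are 4 lines, with slopes 0, 1, ..., 3). Only the lines that attain the minimum somewhere contribute to roots; other lines are dominated. Here the surviving (envelope) indices are i = 3, i = 2, i = 1, i = 0.
Intersections between consecutive envelope lines give the roots: for adjacent envelope indices i < j the intersection is x = (a_i − a_j) / (j − i). Reading off the sorted break points: {-1, 7, 8}.
Verification: at each break x_0, at least two indices attain the minimum of min_i(a_i + i · x_0).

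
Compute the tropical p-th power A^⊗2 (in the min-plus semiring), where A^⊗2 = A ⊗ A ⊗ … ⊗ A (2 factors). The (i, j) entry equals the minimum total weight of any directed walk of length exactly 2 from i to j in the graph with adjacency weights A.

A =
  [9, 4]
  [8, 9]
A^⊗2 =
  [12, 13]
  [17, 12]

Each entry (A^⊗2)_ij equals the minimum over all length-2 walks i = v_0 → v_1 → … → v_2 = j of Σ_t A[v_t][v_{t+1}]. For example, for (i, j) = (0, 1) we minimise over 2 possible intermediate vertex sequences; the minimum is 13, attained along the walk 0 → 0 → 1.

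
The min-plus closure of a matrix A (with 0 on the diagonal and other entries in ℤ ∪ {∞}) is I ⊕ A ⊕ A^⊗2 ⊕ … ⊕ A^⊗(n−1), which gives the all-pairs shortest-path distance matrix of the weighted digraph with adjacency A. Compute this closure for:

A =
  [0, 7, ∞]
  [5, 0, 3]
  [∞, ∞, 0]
Closure =
  [0, 7, 10]
  [5, 0, 3]
  [∞, ∞, 0]

This is the Floyd-Warshall all-pairs shortest-path computation. For each intermediate vertex k = 0, 1, …, 2, update dist[i][j] ← min(dist[i][j], dist[i][k] + dist[k][j]). The final matrix gives, for each (i, j), the minimum total weight of any directed path from i to j (possibly empty when i = j).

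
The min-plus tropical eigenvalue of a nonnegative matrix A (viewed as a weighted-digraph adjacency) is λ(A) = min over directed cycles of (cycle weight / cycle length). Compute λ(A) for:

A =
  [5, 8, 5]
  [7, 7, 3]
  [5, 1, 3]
λ(A) = 2

Enumerate directed cycles and compute their means (weight / length). Sample:
  cycle 0 → 0: weight = 5, length = 1, mean = 5/1 ≈ 5.000
  cycle 1 → 1: weight = 7, length = 1, mean = 7/1 ≈ 7.000
  cycle 2 → 2: weight = 3, length = 1, mean = 3/1 ≈ 3.000
  cycle 0 → 1 → 0: weight = 15, length = 2, mean = 15/2 ≈ 7.500
  cycle 0 → 2 → 0: weight = 10, length = 2, mean = 10/2 ≈ 5.000
  cycle 1 → 0 → 1: weight = 15, length = 2, mean = 15/2 ≈ 7.500
Minimum mean = 2.000, attained e.g. along the cycle 1 → 2 → 1 with weight 4 and length 2. So λ(A) = 4/2 = 2.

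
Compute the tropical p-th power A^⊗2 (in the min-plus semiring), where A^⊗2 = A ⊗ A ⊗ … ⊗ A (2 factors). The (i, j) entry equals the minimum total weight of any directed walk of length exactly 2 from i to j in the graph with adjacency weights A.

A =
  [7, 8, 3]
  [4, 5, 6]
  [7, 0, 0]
A^⊗2 =
  [10, 3, 3]
  [9, 6, 6]
  [4, 0, 0]

Each entry (A^⊗2)_ij equals the minimum over all length-2 walks i = v_0 → v_1 → … → v_2 = j of Σ_t A[v_t][v_{t+1}]. For example, for (i, j) = (0, 2) we minimise over 3 possible intermediate vertex sequences; the minimum is 3, attained along the walk 0 → 2 → 2.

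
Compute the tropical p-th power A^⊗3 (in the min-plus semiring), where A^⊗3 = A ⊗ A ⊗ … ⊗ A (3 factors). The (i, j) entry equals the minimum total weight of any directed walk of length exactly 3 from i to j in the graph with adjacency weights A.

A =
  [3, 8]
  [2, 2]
A^⊗3 =
  [9, 12]
  [6, 6]

Each entry (A^⊗3)_ij equals the minimum over all length-3 walks i = v_0 → v_1 → … → v_3 = j of Σ_t A[v_t][v_{t+1}]. For example, for (i, j) = (0, 1) we minimise over 4 possible intermediate vertex sequences; the minimum is 12, attained along the walk 0 → 1 → 1 → 1.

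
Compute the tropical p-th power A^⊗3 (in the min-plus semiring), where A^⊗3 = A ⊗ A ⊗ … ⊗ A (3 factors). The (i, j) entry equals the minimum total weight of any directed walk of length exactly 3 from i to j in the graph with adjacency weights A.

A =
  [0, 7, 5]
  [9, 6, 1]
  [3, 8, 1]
A^⊗3 =
  [0, 7, 5]
  [4, 10, 3]
  [3, 10, 3]

Each entry (A^⊗3)_ij equals the minimum over all length-3 walks i = v_0 → v_1 → … → v_3 = j of Σ_t A[v_t][v_{t+1}]. For example, for (i, j) = (0, 2) we minimise over 9 possible intermediate vertex sequences; the minimum is 5, attained along the walk 0 → 0 → 0 → 2.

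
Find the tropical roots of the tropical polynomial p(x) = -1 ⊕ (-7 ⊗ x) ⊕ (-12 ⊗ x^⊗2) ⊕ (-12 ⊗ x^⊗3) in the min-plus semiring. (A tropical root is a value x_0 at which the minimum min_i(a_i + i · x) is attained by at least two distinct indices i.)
Roots: {0, 5, 6}

Each tropical root is a break point of the lower envelope of the lines y = a_i + i · x (there are 4 lines, with slopes 0, 1, ..., 3). Only the lines that attain the minimum somewhere contribute to roots; other lines are dominated. Here the surviving (envelope) indices are i = 3, i = 2, i = 1, i = 0.
Intersections between consecutive envelope lines give the roots: for adjacent envelope indices i < j the intersection is x = (a_i − a_j) / (j − i). Reading off the sorted break points: {0, 5, 6}.
Verification: at each break x_0, at least two indices attain the minimum of min_i(a_i + i · x_0).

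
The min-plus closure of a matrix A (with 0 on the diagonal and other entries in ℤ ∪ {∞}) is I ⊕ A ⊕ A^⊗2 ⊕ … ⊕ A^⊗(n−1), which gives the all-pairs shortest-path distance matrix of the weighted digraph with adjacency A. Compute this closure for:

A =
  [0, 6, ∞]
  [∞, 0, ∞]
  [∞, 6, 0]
Closure =
  [0, 6, ∞]
  [∞, 0, ∞]
  [∞, 6, 0]

This is the Floyd-Warshall all-pairs shortest-path computation. For each intermediate vertex k = 0, 1, …, 2, update dist[i][j] ← min(dist[i][j], dist[i][k] + dist[k][j]). The final matrix gives, for each (i, j), the minimum total weight of any directed path from i to j (possibly empty when i = j).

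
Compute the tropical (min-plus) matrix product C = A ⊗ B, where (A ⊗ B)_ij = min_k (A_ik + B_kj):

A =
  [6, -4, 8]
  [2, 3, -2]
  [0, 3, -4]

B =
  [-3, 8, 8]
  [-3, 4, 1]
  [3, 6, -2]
A ⊗ B =
  [-7, 0, -3]
  [-1, 4, -4]
  [-3, 2, -6]

Apply the min-plus product entry-by-entry:
  C[0][0] = min over k of (A[0][0] + B[0][0] = 6 + -3 = 3, A[0][1] + B[1][0] = -4 + -3 = -7, A[0][2] + B[2][0] = 8 + 3 = 11) = -7 (attained at k = 1)
  C[0][1] = min over k of (A[0][0] + B[0][1] = 6 + 8 = 14, A[0][1] + B[1][1] = -4 + 4 = 0, A[0][2] + B[2][1] = 8 + 6 = 14) = 0 (attained at k = 1)
  C[0][2] = min over k of (A[0][0] + B[0][2] = 6 + 8 = 14, A[0][1] + B[1][2] = -4 + 1 = -3, A[0][2] + B[2][2] = 8 + -2 = 6) = -3 (attained at k = 1)
  C[1][0] = min over k of (A[1][0] + B[0][0] = 2 + -3 = -1, A[1][1] + B[1][0] = 3 + -3 = 0, A[1][2] + B[2][0] = -2 + 3 = 1) = -1 (attained at k = 0)
  C[1][1] = min over k of (A[1][0] + B[0][1] = 2 + 8 = 10, A[1][1] + B[1][1] = 3 + 4 = 7, A[1][2] + B[2][1] = -2 + 6 = 4) = 4 (attained at k = 2)
  C[1][2] = min over k of (A[1][0] + B[0][2] = 2 + 8 = 10, A[1][1] + B[1][2] = 3 + 1 = 4, A[1][2] + B[2][2] = -2 + -2 = -4) = -4 (attained at k = 2)
  C[2][0] = min over k of (A[2][0] + B[0][0] = 0 + -3 = -3, A[2][1] + B[1][0] = 3 + -3 = 0, A[2][2] + B[2][0] = -4 + 3 = -1) = -3 (attained at k = 0)
  C[2][1] = min over k of (A[2][0] + B[0][1] = 0 + 8 = 8, A[2][1] + B[1][1] = 3 + 4 = 7, A[2][2] + B[2][1] = -4 + 6 = 2) = 2 (attained at k = 2)
  C[2][2] = min over k of (A[2][0] + B[0][2] = 0 + 8 = 8, A[2][1] + B[1][2] = 3 + 1 = 4, A[2][2] + B[2][2] = -4 + -2 = -6) = -6 (attained at k = 2)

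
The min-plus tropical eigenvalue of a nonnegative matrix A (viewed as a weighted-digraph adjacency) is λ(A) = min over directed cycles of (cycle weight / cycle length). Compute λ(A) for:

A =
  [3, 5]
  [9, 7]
λ(A) = 3

Enumerate directed cycles and compute their means (weight / length). Sample:
  cycle 0 → 0: weight = 3, length = 1, mean = 3/1 ≈ 3.000
  cycle 1 → 1: weight = 7, length = 1, mean = 7/1 ≈ 7.000
  cycle 0 → 1 → 0: weight = 14, length = 2, mean = 14/2 ≈ 7.000
  cycle 1 → 0 → 1: weight = 14, length = 2, mean = 14/2 ≈ 7.000
Minimum mean = 3.000, attained e.g. along the cycle 0 → 0 with weight 3 and length 1. So λ(A) = 3/1 = 3.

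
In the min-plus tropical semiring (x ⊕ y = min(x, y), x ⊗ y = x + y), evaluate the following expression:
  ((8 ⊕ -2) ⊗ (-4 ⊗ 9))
((8 ⊕ -2) ⊗ (-4 ⊗ 9)) = 3

Expand innermost to outermost. Recall ⊕ takes the minimum of its arguments and ⊗ takes their sum. Working out the expression ((8 ⊕ -2) ⊗ (-4 ⊗ 9)) gives 3.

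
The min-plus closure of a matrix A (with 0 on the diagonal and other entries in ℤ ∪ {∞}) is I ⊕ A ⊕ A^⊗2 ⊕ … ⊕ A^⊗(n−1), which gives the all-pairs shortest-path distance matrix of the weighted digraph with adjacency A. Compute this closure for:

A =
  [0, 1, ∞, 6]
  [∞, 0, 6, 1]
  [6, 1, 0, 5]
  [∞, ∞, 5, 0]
Closure =
  [0, 1, 7, 2]
  [12, 0, 6, 1]
  [6, 1, 0, 2]
  [11, 6, 5, 0]

This is the Floyd-Warshall all-pairs shortest-path computation. For each intermediate vertex k = 0, 1, …, 3, update dist[i][j] ← min(dist[i][j], dist[i][k] + dist[k][j]). The final matrix gives, for each (i, j), the minimum total weight of any directed path from i to j (possibly empty when i = j).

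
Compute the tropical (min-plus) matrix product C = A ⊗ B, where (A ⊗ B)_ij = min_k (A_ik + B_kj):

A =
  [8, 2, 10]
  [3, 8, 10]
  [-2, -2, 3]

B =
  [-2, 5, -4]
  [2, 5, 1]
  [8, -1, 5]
A ⊗ B =
  [4, 7, 3]
  [1, 8, -1]
  [-4, 2, -6]

Apply the min-plus product entry-by-entry:
  C[0][0] = min over k of (A[0][0] + B[0][0] = 8 + -2 = 6, A[0][1] + B[1][0] = 2 + 2 = 4, A[0][2] + B[2][0] = 10 + 8 = 18) = 4 (attained at k = 1)
  C[0][1] = min over k of (A[0][0] + B[0][1] = 8 + 5 = 13, A[0][1] + B[1][1] = 2 + 5 = 7, A[0][2] + B[2][1] = 10 + -1 = 9) = 7 (attained at k = 1)
  C[0][2] = min over k of (A[0][0] + B[0][2] = 8 + -4 = 4, A[0][1] + B[1][2] = 2 + 1 = 3, A[0][2] + B[2][2] = 10 + 5 = 15) = 3 (attained at k = 1)
  C[1][0] = min over k of (A[1][0] + B[0][0] = 3 + -2 = 1, A[1][1] + B[1][0] = 8 + 2 = 10, A[1][2] + B[2][0] = 10 + 8 = 18) = 1 (attained at k = 0)
  C[1][1] = min over k of (A[1][0] + B[0][1] = 3 + 5 = 8, A[1][1] + B[1][1] = 8 + 5 = 13, A[1][2] + B[2][1] = 10 + -1 = 9) = 8 (attained at k = 0)
  C[1][2] = min over k of (A[1][0] + B[0][2] = 3 + -4 = -1, A[1][1] + B[1][2] = 8 + 1 = 9, A[1][2] + B[2][2] = 10 + 5 = 15) = -1 (attained at k = 0)
  C[2][0] = min over k of (A[2][0] + B[0][0] = -2 + -2 = -4, A[2][1] + B[1][0] = -2 + 2 = 0, A[2][2] + B[2][0] = 3 + 8 = 11) = -4 (attained at k = 0)
  C[2][1] = min over k of (A[2][0] + B[0][1] = -2 + 5 = 3, A[2][1] + B[1][1] = -2 + 5 = 3, A[2][2] + B[2][1] = 3 + -1 = 2) = 2 (attained at k = 2)
  C[2][2] = min over k of (A[2][0] + B[0][2] = -2 + -4 = -6, A[2][1] + B[1][2] = -2 + 1 = -1, A[2][2] + B[2][2] = 3 + 5 = 8) = -6 (attained at k = 0)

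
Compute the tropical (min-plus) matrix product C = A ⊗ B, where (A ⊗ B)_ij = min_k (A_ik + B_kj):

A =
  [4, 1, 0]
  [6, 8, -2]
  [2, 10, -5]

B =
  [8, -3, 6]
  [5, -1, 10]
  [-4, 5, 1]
A ⊗ B =
  [-4, 0, 1]
  [-6, 3, -1]
  [-9, -1, -4]

Apply the min-plus product entry-by-entry:
  C[0][0] = min over k of (A[0][0] + B[0][0] = 4 + 8 = 12, A[0][1] + B[1][0] = 1 + 5 = 6, A[0][2] + B[2][0] = 0 + -4 = -4) = -4 (attained at k = 2)
  C[0][1] = min over k of (A[0][0] + B[0][1] = 4 + -3 = 1, A[0][1] + B[1][1] = 1 + -1 = 0, A[0][2] + B[2][1] = 0 + 5 = 5) = 0 (attained at k = 1)
  C[0][2] = min over k of (A[0][0] + B[0][2] = 4 + 6 = 10, A[0][1] + B[1][2] = 1 + 10 = 11, A[0][2] + B[2][2] = 0 + 1 = 1) = 1 (attained at k = 2)
  C[1][0] = min over k of (A[1][0] + B[0][0] = 6 + 8 = 14, A[1][1] + B[1][0] = 8 + 5 = 13, A[1][2] + B[2][0] = -2 + -4 = -6) = -6 (attained at k = 2)
  C[1][1] = min over k of (A[1][0] + B[0][1] = 6 + -3 = 3, A[1][1] + B[1][1] = 8 + -1 = 7, A[1][2] + B[2][1] = -2 + 5 = 3) = 3 (attained at k = 0)
  C[1][2] = min over k of (A[1][0] + B[0][2] = 6 + 6 = 12, A[1][1] + B[1][2] = 8 + 10 = 18, A[1][2] + B[2][2] = -2 + 1 = -1) = -1 (attained at k = 2)
  C[2][0] = min over k of (A[2][0] + B[0][0] = 2 + 8 = 10, A[2][1] + B[1][0] = 10 + 5 = 15, A[2][2] + B[2][0] = -5 + -4 = -9) = -9 (attained at k = 2)
  C[2][1] = min over k of (A[2][0] + B[0][1] = 2 + -3 = -1, A[2][1] + B[1][1] = 10 + -1 = 9, A[2][2] + B[2][1] = -5 + 5 = 0) = -1 (attained at k = 0)
  C[2][2] = min over k of (A[2][0] + B[0][2] = 2 + 6 = 8, A[2][1] + B[1][2] = 10 + 10 = 20, A[2][2] + B[2][2] = -5 + 1 = -4) = -4 (attained at k = 2)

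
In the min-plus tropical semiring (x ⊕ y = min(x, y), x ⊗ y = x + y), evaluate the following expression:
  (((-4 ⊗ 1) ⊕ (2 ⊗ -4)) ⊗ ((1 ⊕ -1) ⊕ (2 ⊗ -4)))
(((-4 ⊗ 1) ⊕ (2 ⊗ -4)) ⊗ ((1 ⊕ -1) ⊕ (2 ⊗ -4))) = -5

Expand innermost to outermost. Recall ⊕ takes the minimum of its arguments and ⊗ takes their sum. Working out the expression (((-4 ⊗ 1) ⊕ (2 ⊗ -4)) ⊗ ((1 ⊕ -1) ⊕ (2 ⊗ -4))) gives -5.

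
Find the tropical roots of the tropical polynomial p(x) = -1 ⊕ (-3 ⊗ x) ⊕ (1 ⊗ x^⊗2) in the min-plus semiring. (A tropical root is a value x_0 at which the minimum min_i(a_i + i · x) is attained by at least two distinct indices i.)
Roots: {-4, 2}

Each tropical root is a break point of the lower envelope of the lines y = a_i + i · x (there are 3 lines, with slopes 0, 1, ..., 2). Only the lines that attain the minimum somewhere contribute to roots; other lines are dominated. Here the surviving (envelope) indices are i = 2, i = 1, i = 0.
Intersections between consecutive envelope lines give the roots: for adjacent envelope indices i < j the intersection is x = (a_i − a_j) / (j − i). Reading off the sorted break points: {-4, 2}.
Verification: at each break x_0, at least two indices attain the minimum of min_i(a_i + i · x_0).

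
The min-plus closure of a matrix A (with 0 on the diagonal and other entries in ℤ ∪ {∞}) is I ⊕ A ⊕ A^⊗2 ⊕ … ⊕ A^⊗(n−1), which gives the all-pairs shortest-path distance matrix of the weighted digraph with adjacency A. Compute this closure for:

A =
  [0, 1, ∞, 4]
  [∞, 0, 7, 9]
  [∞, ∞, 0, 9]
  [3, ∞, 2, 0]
Closure =
  [0, 1, 6, 4]
  [12, 0, 7, 9]
  [12, 13, 0, 9]
  [3, 4, 2, 0]

This is the Floyd-Warshall all-pairs shortest-path computation. For each intermediate vertex k = 0, 1, …, 3, update dist[i][j] ← min(dist[i][j], dist[i][k] + dist[k][j]). The final matrix gives, for each (i, j), the minimum total weight of any directed path from i to j (possibly empty when i = j).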